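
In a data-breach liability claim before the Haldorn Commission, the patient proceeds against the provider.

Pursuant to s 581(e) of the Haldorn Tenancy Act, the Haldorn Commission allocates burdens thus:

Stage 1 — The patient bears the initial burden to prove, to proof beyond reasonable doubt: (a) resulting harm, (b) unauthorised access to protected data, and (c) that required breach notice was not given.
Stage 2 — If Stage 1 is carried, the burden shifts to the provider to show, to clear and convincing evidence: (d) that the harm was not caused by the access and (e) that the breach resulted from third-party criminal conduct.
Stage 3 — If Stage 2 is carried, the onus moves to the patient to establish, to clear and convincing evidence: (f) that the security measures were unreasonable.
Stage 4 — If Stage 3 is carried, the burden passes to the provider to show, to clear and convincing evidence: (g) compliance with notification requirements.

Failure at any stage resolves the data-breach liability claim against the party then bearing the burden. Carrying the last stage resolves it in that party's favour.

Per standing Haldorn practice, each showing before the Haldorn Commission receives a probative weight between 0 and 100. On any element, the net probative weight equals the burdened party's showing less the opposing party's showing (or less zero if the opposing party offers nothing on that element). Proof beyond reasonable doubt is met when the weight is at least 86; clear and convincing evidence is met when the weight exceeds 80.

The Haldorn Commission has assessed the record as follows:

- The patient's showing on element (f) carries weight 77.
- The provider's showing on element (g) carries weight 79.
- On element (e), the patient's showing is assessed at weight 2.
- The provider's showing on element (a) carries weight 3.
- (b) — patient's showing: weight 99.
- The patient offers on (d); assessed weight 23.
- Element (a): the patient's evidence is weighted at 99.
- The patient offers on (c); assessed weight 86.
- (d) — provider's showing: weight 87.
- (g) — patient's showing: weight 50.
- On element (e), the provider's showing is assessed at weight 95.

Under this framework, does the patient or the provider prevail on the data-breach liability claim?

At Stage 1 the patient must meet proof beyond reasonable doubt (weight is at least 86): on (a) the weight is 99 less the opposing 3 gives net 96, ≥ 86, so (a) meets the standard; on (b) the weight is 99, which does reach 86, so (b) meets the standard; on (c) the weight is 86, ≥ 86, so (c) meets the standard.
  Stage 1 is satisfied; the onus moves to the provider.
At Stage 2 the provider must meet clear and convincing evidence (weight exceeds 80): on (d) the weight is 87 less the opposing 23 gives net 64, ≤ 80, so (d) does not meet the standard; on (e) the weight is 95 less the opposing 2 gives net 93, which does exceed 80, so (e) meets the standard.
  The provider does not carry Stage 2.
So the patient prevails.

patient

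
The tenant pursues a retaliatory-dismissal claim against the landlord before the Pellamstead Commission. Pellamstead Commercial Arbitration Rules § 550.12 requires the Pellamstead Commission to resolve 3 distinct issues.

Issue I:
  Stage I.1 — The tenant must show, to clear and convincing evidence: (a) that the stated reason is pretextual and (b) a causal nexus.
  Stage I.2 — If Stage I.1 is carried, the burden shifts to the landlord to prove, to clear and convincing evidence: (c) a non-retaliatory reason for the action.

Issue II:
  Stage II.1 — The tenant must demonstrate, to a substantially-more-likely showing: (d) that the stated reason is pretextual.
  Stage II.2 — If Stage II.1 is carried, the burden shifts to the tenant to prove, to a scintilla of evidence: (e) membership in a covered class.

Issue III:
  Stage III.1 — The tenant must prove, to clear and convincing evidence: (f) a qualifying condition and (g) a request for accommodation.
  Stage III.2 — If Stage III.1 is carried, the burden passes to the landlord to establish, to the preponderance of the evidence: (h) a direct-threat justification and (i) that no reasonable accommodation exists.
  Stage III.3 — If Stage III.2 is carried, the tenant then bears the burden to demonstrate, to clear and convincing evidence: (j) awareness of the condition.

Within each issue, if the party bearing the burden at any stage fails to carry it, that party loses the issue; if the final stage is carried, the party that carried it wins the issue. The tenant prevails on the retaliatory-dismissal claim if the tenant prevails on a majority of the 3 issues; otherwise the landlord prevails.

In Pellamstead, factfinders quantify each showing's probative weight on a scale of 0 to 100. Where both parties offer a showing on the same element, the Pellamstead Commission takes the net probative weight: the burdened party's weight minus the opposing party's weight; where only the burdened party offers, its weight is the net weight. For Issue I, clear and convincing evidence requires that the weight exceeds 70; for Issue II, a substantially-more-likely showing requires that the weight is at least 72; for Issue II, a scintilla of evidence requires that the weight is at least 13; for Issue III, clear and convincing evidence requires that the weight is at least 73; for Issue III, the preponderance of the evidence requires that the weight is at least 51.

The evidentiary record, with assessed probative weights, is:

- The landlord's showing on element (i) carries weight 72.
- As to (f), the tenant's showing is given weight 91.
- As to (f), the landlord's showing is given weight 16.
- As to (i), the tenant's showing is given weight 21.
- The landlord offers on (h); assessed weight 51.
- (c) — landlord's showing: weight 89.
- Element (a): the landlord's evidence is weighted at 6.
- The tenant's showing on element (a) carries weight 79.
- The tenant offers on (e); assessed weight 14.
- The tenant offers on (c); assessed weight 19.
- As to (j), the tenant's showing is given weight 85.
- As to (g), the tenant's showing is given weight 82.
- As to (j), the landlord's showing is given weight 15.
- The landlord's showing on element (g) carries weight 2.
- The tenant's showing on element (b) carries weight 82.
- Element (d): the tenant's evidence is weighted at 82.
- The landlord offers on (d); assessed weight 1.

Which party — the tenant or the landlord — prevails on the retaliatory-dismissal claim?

— Issue I —
Stage I.1 (tenant, clear and convincing evidence, weight exceeds 70): (a) net 79−6=73 > 70 — meets; (b) 82 > 70 — meets.
  The tenant carries Stage I.1; the landlord now bears the burden.
Stage I.2 (landlord, clear and convincing evidence, weight exceeds 70): (c) net 89−19=70 ≤ 70 — fails.
  The landlord does not carry Stage I.2.
The tenant prevails on this issue.
— Issue II —
Stage II.1 (tenant, a substantially-more-likely showing, weight is at least 72): (d) net 82−1=81 ≥ 72 — meets.
  All elements met. The tenant retains the burden for Stage II.2.
Stage II.2 (tenant, a scintilla of evidence, weight is at least 13): (e) 14 ≥ 13 — meets.
  All elements met at the final stage.
Every stage carried; the tenant prevails on this issue.
— Issue III —
Stage III.1 (tenant, clear and convincing evidence, weight is at least 73): (f) net 91−16=75 ≥ 73 — meets; (g) net 82−2=80 ≥ 73 — meets.
  Stage III.1 is satisfied; the onus moves to the landlord.
Stage III.2 (landlord, the preponderance of the evidence, weight is at least 51): (h) 51 ≥ 51 — meets; (i) net 72−21=51 ≥ 51 — meets.
  Stage III.2 carried; the burden shifts to the tenant.
Stage III.3 (tenant, clear and convincing evidence, weight is at least 73): (j) net 85−15=70 < 73 — fails.
  The tenant does not carry Stage III.3.
The analysis ends at Stage III.3; the landlord prevails on this issue.
Per-issue: Issue I → tenant; Issue II → tenant; Issue III → landlord. The tenant must prevail on a majority of issues; overall, the tenant prevails.

tenant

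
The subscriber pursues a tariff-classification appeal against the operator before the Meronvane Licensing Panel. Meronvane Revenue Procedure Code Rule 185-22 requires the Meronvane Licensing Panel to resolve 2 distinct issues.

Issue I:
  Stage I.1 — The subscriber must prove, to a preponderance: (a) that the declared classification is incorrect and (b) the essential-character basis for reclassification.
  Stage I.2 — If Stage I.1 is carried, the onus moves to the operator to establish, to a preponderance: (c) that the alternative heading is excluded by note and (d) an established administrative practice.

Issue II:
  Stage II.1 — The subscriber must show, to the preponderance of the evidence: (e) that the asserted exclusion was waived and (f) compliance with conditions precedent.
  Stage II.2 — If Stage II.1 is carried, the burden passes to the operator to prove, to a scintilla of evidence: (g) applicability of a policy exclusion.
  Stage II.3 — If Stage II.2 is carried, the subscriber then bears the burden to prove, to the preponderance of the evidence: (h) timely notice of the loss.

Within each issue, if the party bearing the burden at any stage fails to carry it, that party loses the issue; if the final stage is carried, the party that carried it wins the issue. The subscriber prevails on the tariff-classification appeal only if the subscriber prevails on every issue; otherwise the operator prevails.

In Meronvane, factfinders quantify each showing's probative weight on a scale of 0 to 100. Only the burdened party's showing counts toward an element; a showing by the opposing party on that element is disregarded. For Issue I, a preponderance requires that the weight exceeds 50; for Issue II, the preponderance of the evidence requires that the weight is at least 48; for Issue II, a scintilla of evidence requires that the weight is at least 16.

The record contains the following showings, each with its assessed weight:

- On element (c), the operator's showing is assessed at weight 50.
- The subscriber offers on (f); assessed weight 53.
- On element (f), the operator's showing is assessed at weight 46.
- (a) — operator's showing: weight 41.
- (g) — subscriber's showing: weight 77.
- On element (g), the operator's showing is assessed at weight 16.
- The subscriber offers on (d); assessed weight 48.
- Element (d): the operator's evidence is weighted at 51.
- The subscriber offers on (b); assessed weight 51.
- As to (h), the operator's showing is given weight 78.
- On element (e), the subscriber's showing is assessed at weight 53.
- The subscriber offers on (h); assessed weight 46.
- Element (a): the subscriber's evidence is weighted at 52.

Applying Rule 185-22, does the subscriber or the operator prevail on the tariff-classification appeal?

operator

— Issue I —
Stage I.1 — burden on subscriber; standard: a preponderance (weight exceeds 50).
    (a): 52 (operator's 41 disregarded) > 50 [met]
    (b): 51 > 50 [met]
  Stage I.1 is satisfied; the onus moves to the operator.
Stage I.2 — burden on operator; standard: a preponderance (weight exceeds 50).
    (c): 50 ≤ 50 [not met]
    (d): 51 (subscriber's 48 disregarded) > 50 [met]
  Stage I.2 not carried; the operator fails its burden.
So the subscriber prevails on this issue.
— Issue II —
At Stage II.1 the subscriber must meet the preponderance of the evidence (weight is at least 48): on (e) the weight is 53, ≥ 48, so (e) meets the standard; on (f) the weight is 53 (the operator's 46 is given no effect), which does reach 48, so (f) meets the standard.
  The subscriber carries Stage II.1; the operator now bears the burden.
At Stage II.2 the operator must meet a scintilla of evidence (weight is at least 16): on (g) the weight is 16 (the subscriber's 77 is given no effect), which does reach 16, so (g) meets the standard.
  Stage II.2 is satisfied; the onus moves to the subscriber.
At Stage II.3 the subscriber must meet the preponderance of the evidence (weight is at least 48): on (h) the weight is 46 (the operator's 78 is given no effect), < 48, so (h) does not meet the standard.
  The subscriber does not carry Stage II.3.
The operator prevails on this issue.
Per-issue: Issue I → subscriber; Issue II → operator. The subscriber must prevail on every issue; overall, the operator prevails.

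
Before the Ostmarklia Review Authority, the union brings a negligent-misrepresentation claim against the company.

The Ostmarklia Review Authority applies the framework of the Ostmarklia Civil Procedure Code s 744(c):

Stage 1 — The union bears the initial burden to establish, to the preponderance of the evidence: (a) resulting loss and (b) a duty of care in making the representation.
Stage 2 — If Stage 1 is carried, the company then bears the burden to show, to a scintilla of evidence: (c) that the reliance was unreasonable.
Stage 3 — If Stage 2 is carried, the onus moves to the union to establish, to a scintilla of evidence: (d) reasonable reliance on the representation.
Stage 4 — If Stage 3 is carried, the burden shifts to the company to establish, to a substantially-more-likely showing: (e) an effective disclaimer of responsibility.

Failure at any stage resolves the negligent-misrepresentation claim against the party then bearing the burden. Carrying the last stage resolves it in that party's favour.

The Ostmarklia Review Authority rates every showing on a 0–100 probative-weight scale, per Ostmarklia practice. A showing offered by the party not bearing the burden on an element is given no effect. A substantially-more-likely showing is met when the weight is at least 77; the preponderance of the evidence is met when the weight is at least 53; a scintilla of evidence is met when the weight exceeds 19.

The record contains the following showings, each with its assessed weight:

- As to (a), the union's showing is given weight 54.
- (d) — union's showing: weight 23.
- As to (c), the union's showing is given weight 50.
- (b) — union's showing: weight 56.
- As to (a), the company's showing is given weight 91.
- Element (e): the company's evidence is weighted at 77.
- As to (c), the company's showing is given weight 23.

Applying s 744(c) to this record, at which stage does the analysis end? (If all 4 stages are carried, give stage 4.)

Stage 1 — burden on union; standard: the preponderance of the evidence (weight is at least 53).
    (a): 54 (company's 91 disregarded) ≥ 53 [met]
    (b): 56 ≥ 53 [met]
  All elements met. The burden passes to the company.
Stage 2 — burden on company; standard: a scintilla of evidence (weight exceeds 19).
    (c): 23 (union's 50 disregarded) > 19 [met]
  Stage 2 carried; the burden shifts to the union.
Stage 3 — burden on union; standard: a scintilla of evidence (weight exceeds 19).
    (d): 23 > 19 [met]
  All elements met. The burden passes to the company.
Stage 4 — burden on company; standard: a substantially-more-likely showing (weight is at least 77).
    (e): 77 ≥ 77 [met]
  The company carries the last stage.
With every stage satisfied, the company prevails.

stage 4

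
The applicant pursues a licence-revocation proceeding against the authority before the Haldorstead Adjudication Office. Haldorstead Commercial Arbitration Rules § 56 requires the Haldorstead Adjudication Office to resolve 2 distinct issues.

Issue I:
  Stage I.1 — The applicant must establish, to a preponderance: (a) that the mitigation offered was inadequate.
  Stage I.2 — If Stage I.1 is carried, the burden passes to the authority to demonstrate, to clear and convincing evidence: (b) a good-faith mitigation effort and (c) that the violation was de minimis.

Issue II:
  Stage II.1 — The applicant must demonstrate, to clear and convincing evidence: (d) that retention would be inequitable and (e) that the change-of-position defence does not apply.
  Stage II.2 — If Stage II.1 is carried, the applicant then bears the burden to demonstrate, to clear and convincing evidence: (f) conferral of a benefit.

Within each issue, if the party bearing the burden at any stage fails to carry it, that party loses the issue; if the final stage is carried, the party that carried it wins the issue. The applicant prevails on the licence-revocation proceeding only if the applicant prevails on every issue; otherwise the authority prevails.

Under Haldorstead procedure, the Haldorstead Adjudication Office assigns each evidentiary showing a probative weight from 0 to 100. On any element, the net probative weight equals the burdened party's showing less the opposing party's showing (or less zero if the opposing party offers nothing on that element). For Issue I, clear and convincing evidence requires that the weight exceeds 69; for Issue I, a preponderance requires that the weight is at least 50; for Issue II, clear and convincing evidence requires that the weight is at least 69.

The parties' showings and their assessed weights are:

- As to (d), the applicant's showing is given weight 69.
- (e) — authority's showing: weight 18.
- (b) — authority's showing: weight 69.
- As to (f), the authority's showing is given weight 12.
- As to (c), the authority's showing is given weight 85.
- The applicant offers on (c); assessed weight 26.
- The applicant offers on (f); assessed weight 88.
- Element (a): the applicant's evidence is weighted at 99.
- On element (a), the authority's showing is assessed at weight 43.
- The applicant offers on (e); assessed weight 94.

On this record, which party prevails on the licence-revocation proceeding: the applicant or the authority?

applicant

— Issue I —
Stage I.1 (applicant, a preponderance, weight is at least 50): (a) net 99−43=56 ≥ 50 — meets.
  Stage I.1 is satisfied; the onus moves to the authority.
Stage I.2 (authority, clear and convincing evidence, weight exceeds 69): (b) 69 ≤ 69 — fails; (c) net 85−26=59 ≤ 69 — fails.
  The authority does not carry Stage I.2.
So the applicant prevails on this issue.
— Issue II —
At Stage II.1 the applicant must meet clear and convincing evidence (weight is at least 69): on (d) the weight is 69, which does reach 69, so (d) meets the standard; on (e) the weight is 94 less the opposing 18 gives net 76, ≥ 69, so (e) meets the standard.
  Stage II.1 carried; the burden remains with the applicant.
At Stage II.2 the applicant must meet clear and convincing evidence (weight is at least 69): on (f) the weight is 88 less the opposing 12 gives net 76, which does reach 69, so (f) meets the standard.
  Stage II.2 carried; the final stage is satisfied.
With every stage satisfied, the applicant prevails on this issue.
Per-issue: Issue I → applicant; Issue II → applicant. The applicant must prevail on every issue; overall, the applicant prevails.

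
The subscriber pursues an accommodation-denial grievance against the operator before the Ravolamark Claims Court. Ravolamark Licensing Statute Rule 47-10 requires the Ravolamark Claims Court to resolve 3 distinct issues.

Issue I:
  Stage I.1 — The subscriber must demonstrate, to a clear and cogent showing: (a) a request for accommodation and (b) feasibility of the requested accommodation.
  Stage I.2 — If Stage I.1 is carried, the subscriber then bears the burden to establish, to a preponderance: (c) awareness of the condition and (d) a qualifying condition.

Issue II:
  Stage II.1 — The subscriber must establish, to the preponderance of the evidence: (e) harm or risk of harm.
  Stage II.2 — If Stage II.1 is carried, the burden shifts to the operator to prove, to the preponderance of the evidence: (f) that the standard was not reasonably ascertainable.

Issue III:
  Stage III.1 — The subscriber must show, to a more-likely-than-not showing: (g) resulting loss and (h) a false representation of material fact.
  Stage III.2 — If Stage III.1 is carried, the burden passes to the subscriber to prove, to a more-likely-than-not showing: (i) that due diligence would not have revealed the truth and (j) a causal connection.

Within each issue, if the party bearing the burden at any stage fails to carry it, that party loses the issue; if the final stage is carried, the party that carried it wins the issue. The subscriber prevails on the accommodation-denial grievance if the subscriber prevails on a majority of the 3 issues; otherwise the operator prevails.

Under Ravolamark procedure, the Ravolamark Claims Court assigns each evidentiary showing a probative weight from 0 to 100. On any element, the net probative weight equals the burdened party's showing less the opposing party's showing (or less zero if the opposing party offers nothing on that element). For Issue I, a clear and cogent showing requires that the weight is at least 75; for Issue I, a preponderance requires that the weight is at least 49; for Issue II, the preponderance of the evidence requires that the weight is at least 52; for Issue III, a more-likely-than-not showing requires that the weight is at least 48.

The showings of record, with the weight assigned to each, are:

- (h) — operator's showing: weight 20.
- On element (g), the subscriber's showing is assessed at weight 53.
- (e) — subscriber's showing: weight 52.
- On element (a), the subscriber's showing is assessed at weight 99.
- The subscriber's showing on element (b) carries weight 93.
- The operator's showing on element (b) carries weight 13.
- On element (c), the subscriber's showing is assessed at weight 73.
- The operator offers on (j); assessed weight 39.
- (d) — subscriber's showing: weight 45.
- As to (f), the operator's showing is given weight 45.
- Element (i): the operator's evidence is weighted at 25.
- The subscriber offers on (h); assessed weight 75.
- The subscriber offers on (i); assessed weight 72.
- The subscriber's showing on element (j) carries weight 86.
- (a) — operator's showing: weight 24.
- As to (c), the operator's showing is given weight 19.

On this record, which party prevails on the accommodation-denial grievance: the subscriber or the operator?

operator

— Issue I —
Stage I.1 (subscriber, a clear and cogent showing, weight is at least 75): (a) net 99−24=75 ≥ 75 — meets; (b) net 93−13=80 ≥ 75 — meets.
  All elements met. The subscriber retains the burden for Stage I.2.
Stage I.2 (subscriber, a preponderance, weight is at least 49): (c) net 73−19=54 ≥ 49 — meets; (d) 45 < 49 — fails.
  The subscriber does not carry Stage I.2.
So the operator prevails on this issue.
— Issue II —
At Stage II.1 the subscriber must meet the preponderance of the evidence (weight is at least 52): on (e) the weight is 52, ≥ 52, so (e) meets the standard.
  Stage II.1 is satisfied; the onus moves to the operator.
At Stage II.2 the operator must meet the preponderance of the evidence (weight is at least 52): on (f) the weight is 45, which does not reach 52, so (f) does not meet the standard.
  Not every element is met, so the operator fails to carry Stage II.2.
The subscriber prevails on this issue.
— Issue III —
At Stage III.1 the subscriber must meet a more-likely-than-not showing (weight is at least 48): on (g) the weight is 53, which does reach 48, so (g) meets the standard; on (h) the weight is 75 less the opposing 20 gives net 55, which does reach 48, so (h) meets the standard.
  All elements met. The subscriber retains the burden for Stage III.2.
At Stage III.2 the subscriber must meet a more-likely-than-not showing (weight is at least 48): on (i) the weight is 72 less the opposing 25 gives net 47, which does not reach 48, so (i) does not meet the standard; on (j) the weight is 86 less the opposing 39 gives net 47, < 48, so (j) does not meet the standard.
  Stage III.2 not carried; the subscriber fails its burden.
The analysis ends at Stage III.2; the operator prevails on this issue.
Per-issue: Issue I → operator; Issue II → subscriber; Issue III → operator. The subscriber must prevail on a majority of issues; overall, the operator prevails.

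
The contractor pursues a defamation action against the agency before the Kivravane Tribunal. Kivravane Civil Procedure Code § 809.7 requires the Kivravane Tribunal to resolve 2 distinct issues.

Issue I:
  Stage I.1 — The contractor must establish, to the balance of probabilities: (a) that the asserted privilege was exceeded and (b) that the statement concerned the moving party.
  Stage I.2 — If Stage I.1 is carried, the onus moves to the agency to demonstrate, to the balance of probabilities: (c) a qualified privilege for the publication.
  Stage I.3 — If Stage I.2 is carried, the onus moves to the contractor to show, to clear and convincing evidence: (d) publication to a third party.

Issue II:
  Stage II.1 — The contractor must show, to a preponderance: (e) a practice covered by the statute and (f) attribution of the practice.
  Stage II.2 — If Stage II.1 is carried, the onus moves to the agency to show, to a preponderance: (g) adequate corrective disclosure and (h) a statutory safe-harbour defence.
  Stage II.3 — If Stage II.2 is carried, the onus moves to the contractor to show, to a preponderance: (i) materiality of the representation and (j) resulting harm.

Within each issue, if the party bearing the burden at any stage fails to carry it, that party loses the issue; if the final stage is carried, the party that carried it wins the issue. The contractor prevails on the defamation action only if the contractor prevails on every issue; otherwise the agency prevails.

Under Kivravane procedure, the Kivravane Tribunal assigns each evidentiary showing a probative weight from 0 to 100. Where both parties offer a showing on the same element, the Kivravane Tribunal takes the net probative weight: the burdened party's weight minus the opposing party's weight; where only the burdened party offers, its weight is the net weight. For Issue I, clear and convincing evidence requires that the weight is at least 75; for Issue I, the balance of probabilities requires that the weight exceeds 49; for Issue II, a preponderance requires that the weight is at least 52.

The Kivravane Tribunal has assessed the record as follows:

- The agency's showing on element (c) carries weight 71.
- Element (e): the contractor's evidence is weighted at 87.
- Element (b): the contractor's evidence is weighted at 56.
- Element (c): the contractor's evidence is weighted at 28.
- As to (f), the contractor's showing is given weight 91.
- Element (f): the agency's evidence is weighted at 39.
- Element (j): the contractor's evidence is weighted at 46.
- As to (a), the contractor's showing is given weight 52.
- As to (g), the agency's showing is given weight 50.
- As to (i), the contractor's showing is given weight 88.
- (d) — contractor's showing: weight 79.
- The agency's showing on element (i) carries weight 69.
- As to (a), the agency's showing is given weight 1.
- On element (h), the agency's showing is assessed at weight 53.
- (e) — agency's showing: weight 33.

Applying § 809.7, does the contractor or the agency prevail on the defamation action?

contractor

— Issue I —
Stage I.1 (contractor, the balance of probabilities, weight exceeds 49): (a) net 52−1=51 > 49 — meets; (b) 56 > 49 — meets.
  All elements met. The burden passes to the agency.
Stage I.2 (agency, the balance of probabilities, weight exceeds 49): (c) net 71−28=43 ≤ 49 — fails.
  Not every element is met, so the agency fails to carry Stage I.2.
The contractor prevails on this issue.
— Issue II —
Stage II.1 (contractor, a preponderance, weight is at least 52): (e) net 87−33=54 ≥ 52 — meets; (f) net 91−39=52 ≥ 52 — meets.
  The contractor carries Stage II.1; the agency now bears the burden.
Stage II.2 (agency, a preponderance, weight is at least 52): (g) 50 < 52 — fails; (h) 53 ≥ 52 — meets.
  Not every element is met, so the agency fails to carry Stage II.2.
So the contractor prevails on this issue.
Per-issue: Issue I → contractor; Issue II → contractor. The contractor must prevail on every issue; overall, the contractor prevails.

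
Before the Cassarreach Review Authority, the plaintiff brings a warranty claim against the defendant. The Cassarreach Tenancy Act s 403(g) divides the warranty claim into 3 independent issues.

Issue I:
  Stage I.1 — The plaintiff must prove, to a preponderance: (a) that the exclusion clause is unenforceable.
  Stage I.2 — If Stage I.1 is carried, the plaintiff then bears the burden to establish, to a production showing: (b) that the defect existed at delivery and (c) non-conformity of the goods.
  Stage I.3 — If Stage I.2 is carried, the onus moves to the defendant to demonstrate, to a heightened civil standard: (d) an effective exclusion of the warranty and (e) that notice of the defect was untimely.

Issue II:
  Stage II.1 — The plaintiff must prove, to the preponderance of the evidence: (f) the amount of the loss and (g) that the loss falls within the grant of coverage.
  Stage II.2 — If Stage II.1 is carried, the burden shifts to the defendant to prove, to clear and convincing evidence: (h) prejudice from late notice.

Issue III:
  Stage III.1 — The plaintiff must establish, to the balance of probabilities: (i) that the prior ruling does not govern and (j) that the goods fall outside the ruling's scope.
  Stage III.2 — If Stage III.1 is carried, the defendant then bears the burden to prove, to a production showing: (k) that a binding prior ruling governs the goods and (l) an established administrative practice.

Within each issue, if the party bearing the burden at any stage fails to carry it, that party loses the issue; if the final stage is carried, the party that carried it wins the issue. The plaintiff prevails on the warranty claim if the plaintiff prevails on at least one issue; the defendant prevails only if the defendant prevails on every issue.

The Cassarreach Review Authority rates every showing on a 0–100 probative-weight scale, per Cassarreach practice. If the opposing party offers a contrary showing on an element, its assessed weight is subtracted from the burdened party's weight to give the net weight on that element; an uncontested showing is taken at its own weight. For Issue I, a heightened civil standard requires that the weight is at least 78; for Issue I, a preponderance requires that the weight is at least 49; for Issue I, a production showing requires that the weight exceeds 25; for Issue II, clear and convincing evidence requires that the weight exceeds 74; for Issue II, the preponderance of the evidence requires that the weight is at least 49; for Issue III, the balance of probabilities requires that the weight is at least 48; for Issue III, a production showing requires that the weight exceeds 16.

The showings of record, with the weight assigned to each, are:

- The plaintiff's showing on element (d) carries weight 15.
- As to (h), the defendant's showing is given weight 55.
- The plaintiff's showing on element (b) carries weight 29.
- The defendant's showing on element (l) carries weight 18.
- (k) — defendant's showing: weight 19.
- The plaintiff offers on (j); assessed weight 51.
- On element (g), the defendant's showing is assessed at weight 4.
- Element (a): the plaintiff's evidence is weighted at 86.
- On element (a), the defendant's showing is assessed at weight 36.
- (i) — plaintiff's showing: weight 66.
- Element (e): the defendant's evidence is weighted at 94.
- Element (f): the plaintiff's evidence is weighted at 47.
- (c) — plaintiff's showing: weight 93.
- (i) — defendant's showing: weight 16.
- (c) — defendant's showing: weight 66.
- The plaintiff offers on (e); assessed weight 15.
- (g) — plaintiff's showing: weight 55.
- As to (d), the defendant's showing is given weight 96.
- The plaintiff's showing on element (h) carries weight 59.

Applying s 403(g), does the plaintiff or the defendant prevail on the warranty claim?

— Issue I —
Stage I.1 (plaintiff, a preponderance, weight is at least 49): (a) net 86−36=50 ≥ 49 — meets.
  All elements met. The plaintiff retains the burden for Stage I.2.
Stage I.2 (plaintiff, a production showing, weight exceeds 25): (b) 29 > 25 — meets; (c) net 93−66=27 > 25 — meets.
  Stage I.2 is satisfied; the onus moves to the defendant.
Stage I.3 (defendant, a heightened civil standard, weight is at least 78): (d) net 96−15=81 ≥ 78 — meets; (e) net 94−15=79 ≥ 78 — meets.
  All elements met at the final stage.
All stages carried — the defendant prevails on this issue.
— Issue II —
At Stage II.1 the plaintiff must meet the preponderance of the evidence (weight is at least 49): on (f) the weight is 47, which does not reach 49, so (f) does not meet the standard; on (g) the weight is 55 less the opposing 4 gives net 51, ≥ 49, so (g) meets the standard.
  The plaintiff does not carry Stage II.1.
So the defendant prevails on this issue.
— Issue III —
At Stage III.1 the plaintiff must meet the balance of probabilities (weight is at least 48): on (i) the weight is 66 less the opposing 16 gives net 50, ≥ 48, so (i) meets the standard; on (j) the weight is 51, which does reach 48, so (j) meets the standard.
  Stage III.1 carried; the burden shifts to the defendant.
At Stage III.2 the defendant must meet a production showing (weight exceeds 16): on (k) the weight is 19, > 16, so (k) meets the standard; on (l) the weight is 18, > 16, so (l) meets the standard.
  All elements met at the final stage.
All stages carried — the defendant prevails on this issue.
Per-issue: Issue I → defendant; Issue II → defendant; Issue III → defendant. The plaintiff must prevail on at least one issue; overall, the defendant prevails.

defendant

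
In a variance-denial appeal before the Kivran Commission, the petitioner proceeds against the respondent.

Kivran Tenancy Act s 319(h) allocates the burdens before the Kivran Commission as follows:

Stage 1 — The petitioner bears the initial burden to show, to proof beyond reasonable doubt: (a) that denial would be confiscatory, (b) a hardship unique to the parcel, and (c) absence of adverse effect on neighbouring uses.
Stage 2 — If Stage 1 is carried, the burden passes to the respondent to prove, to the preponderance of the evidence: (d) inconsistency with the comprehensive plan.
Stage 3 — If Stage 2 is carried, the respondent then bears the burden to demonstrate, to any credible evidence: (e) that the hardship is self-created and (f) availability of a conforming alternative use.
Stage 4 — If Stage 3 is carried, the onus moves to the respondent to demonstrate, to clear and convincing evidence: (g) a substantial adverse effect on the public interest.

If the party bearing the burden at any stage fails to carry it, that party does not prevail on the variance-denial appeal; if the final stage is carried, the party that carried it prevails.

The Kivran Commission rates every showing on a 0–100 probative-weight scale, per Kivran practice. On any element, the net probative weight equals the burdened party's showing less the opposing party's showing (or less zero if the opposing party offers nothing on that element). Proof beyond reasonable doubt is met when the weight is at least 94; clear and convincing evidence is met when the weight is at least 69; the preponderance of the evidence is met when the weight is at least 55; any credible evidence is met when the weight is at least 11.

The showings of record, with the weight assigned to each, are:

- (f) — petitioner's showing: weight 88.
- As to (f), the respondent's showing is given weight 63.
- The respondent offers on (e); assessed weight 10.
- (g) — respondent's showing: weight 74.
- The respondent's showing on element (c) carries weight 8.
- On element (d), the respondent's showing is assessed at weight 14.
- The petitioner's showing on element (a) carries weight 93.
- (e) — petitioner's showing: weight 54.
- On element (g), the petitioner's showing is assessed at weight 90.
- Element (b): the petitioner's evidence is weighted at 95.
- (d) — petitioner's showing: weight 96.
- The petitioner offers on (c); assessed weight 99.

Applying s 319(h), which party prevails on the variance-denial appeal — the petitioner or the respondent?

respondent

At Stage 1 the petitioner must meet proof beyond reasonable doubt (weight is at least 94): on (a) the weight is 93, which does not reach 94, so (a) does not meet the standard; on (b) the weight is 95, ≥ 94, so (b) meets the standard; on (c) the weight is 99 less the opposing 8 gives net 91, which does not reach 94, so (c) does not meet the standard.
  The petitioner does not carry Stage 1.
The respondent prevails.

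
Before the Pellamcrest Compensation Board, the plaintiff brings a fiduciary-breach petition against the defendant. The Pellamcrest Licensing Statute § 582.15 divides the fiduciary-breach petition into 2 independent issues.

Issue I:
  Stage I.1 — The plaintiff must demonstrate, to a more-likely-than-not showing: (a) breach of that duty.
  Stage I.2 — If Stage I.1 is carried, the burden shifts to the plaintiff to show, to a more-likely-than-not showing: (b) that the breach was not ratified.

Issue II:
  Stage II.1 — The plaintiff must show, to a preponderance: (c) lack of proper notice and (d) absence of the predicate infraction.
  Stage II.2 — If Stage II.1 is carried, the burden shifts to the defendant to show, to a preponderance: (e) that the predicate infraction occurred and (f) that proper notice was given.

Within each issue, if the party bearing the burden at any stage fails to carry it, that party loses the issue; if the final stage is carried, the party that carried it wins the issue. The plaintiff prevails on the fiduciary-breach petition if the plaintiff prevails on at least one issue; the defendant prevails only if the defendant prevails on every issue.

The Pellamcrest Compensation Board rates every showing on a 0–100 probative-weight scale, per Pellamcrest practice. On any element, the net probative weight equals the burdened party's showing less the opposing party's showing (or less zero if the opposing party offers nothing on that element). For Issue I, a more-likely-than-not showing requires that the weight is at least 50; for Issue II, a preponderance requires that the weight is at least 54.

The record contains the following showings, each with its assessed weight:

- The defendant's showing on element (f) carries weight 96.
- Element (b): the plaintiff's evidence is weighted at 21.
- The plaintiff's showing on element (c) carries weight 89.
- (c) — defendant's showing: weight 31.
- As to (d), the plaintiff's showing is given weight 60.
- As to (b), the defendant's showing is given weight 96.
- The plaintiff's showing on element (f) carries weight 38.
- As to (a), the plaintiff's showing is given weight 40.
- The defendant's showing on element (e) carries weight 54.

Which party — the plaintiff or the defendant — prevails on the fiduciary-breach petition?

— Issue I —
At Stage I.1 the plaintiff must meet a more-likely-than-not showing (weight is at least 50): on (a) the weight is 40, which does not reach 50, so (a) does not meet the standard.
  Not every element is met, so the plaintiff fails to carry Stage I.1.
The defendant prevails on this issue.
— Issue II —
Stage II.1 (plaintiff, a preponderance, weight is at least 54): (c) net 89−31=58 ≥ 54 — meets; (d) 60 ≥ 54 — meets.
  Stage II.1 is satisfied; the onus moves to the defendant.
Stage II.2 (defendant, a preponderance, weight is at least 54): (e) 54 ≥ 54 — meets; (f) net 96−38=58 ≥ 54 — meets.
  The defendant carries the last stage.
With every stage satisfied, the defendant prevails on this issue.
Per-issue: Issue I → defendant; Issue II → defendant. The plaintiff must prevail on at least one issue; overall, the defendant prevails.

defendant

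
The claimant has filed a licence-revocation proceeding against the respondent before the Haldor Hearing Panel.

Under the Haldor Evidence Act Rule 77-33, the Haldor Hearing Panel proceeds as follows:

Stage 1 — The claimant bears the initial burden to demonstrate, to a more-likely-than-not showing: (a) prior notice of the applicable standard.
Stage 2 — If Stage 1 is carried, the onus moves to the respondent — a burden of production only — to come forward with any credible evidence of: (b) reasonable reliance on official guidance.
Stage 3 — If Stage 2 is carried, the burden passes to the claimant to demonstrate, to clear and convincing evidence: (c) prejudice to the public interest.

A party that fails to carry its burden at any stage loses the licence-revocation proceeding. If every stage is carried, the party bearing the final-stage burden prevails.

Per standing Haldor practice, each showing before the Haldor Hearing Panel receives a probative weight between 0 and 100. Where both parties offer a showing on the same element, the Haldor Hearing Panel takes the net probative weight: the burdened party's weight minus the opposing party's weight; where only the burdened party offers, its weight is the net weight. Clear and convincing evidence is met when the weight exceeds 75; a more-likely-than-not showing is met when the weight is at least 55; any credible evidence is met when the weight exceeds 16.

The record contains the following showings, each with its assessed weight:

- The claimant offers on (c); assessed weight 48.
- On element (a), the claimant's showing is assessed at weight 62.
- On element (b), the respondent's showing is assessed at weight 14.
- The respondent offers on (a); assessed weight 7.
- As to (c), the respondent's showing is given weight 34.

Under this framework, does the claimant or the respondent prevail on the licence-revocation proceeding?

claimant

Stage 1 (claimant, a more-likely-than-not showing, weight is at least 55): (a) net 62−7=55 ≥ 55 — meets.
  Stage 1 is satisfied; the onus moves to the respondent.
Stage 2 (respondent, any credible evidence, weight exceeds 16): (b) 14 ≤ 16 — fails.
  Stage 2 not carried; the respondent fails its burden.
So the claimant prevails.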